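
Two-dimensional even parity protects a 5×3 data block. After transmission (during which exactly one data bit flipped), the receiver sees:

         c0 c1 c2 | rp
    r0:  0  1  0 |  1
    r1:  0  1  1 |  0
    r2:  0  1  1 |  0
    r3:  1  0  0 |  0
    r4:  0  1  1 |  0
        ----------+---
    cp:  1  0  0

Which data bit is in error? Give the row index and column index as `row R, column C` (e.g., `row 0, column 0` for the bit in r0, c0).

row 3, column 2

Recompute each row's even parity and compare to rp:
  r0: data parity 1, sent rp 1 → ok
  r1: data parity 0, sent rp 0 → ok
  r2: data parity 0, sent rp 0 → ok
  r3: data parity 1, sent rp 0 → mismatch
  r4: data parity 0, sent rp 0 → ok
Recompute each column's even parity and compare to cp:
  c0: data parity 1, sent cp 1 → ok
  c1: data parity 0, sent cp 0 → ok
  c2: data parity 1, sent cp 0 → mismatch
Exactly one row (r3) and one column (c2) fail → the flipped bit is at their intersection.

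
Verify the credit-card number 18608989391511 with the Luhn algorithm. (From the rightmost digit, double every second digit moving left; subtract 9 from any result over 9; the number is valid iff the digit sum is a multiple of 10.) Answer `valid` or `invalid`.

valid

From the right, keep odd positions and double even positions (subtract 9 from any doubled value over 9):
  doubled (positions 2,4,...): 2 2 6 7 7 3 2 → sum 29
  kept (positions 1,3,...): 1 5 9 9 9 0 8 → sum 41
Total = 70.
70 mod 10 = 0, so the number is valid.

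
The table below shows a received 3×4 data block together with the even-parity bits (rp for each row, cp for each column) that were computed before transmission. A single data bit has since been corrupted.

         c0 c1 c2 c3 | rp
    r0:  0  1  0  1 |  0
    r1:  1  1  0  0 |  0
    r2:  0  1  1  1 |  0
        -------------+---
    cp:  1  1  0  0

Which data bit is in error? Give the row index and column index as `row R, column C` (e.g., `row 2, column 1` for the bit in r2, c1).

row 2, column 2

Recompute each row's even parity and compare to rp:
  r0: data parity 0, sent rp 0 → ok
  r1: data parity 0, sent rp 0 → ok
  r2: data parity 1, sent rp 0 → mismatch
Recompute each column's even parity and compare to cp:
  c0: data parity 1, sent cp 1 → ok
  c1: data parity 1, sent cp 1 → ok
  c2: data parity 1, sent cp 0 → mismatch
  c3: data parity 0, sent cp 0 → ok
Exactly one row (r2) and one column (c2) fail → the flipped bit is at their intersection.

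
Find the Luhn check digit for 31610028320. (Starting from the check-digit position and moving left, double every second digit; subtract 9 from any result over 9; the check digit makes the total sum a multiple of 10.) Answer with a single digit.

9

Partial digits right→left: 0 2 3 8 2 0 0 1 6 1 3
Double every second digit counting from the check-digit position (so the 1st, 3rd, 5th, ... of the partial from the right).
  doubled (with −9 where >9): 0 6 4 0 3 6 → sum 19
  kept as-is: 2 8 0 1 1 → sum 12
Total = 19 + 12 = 31.
Check digit = (10 − (31 mod 10)) mod 10 = 9.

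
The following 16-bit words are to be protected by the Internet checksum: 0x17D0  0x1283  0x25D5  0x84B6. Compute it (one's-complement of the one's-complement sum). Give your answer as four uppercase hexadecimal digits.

One's-complement addition (fold any carry out of bit 15 back into bit 0):
  0x17D0 + 0x1283 = 0x02A53
  0x2A53 + 0x25D5 = 0x05028
  0x5028 + 0x84B6 = 0x0D4DE
One's-complement sum = 0xD4DE.
Checksum = ~0xD4DE & 0xFFFF = 0x2B21.

2B21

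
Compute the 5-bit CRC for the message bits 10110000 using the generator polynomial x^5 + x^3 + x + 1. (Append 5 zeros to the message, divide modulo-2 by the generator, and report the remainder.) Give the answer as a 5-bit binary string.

Append 5 zeros: 1011000000000. Divide by 101011 (XOR where the leading bit is 1):
  pos 0: 101100 XOR 101011 = 000111
  pos 3: 111000 XOR 101011 = 010011
  pos 4: 100110 XOR 101011 = 001101
  pos 6: 110100 XOR 101011 = 011111
  pos 7: 111110 XOR 101011 = 010101
Remainder (last 5 bits) = 10101. This is the CRC / FCS.

10101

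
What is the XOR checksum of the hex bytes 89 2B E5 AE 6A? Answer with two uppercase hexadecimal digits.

XOR the bytes together:
  start with 0x89
  0x89 ⊕ 0x2B = 0xA2
  0xA2 ⊕ 0xE5 = 0x47
  0x47 ⊕ 0xAE = 0xE9
  0xE9 ⊕ 0x6A = 0x83

83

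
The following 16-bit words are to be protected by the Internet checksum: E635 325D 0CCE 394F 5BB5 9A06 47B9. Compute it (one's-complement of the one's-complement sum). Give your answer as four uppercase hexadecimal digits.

63DA

One's-complement addition (fold any carry out of bit 15 back into bit 0):
  0xE635 + 0x325D = 0x11892 → wrap carry → 0x1893
  0x1893 + 0x0CCE = 0x02561
  0x2561 + 0x394F = 0x05EB0
  0x5EB0 + 0x5BB5 = 0x0BA65
  0xBA65 + 0x9A06 = 0x1546B → wrap carry → 0x546C
  0x546C + 0x47B9 = 0x09C25
One's-complement sum = 0x9C25.
Checksum = ~0x9C25 & 0xFFFF = 0x63DA.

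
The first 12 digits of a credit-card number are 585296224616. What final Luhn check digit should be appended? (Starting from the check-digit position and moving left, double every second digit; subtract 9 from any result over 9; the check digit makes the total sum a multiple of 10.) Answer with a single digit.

0

Partial digits right→left: 6 1 6 4 2 2 6 9 2 5 8 5
Double every second digit counting from the check-digit position (so the 1st, 3rd, 5th, ... of the partial from the right).
  doubled (with −9 where >9): 3 3 4 3 4 7 → sum 24
  kept as-is: 1 4 2 9 5 5 → sum 26
Total = 24 + 26 = 50.
Check digit = (10 − (50 mod 10)) mod 10 = 0.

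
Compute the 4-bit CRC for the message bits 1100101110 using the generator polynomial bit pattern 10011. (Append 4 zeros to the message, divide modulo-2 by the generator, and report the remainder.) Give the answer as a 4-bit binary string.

1001

Append 4 zeros: 11001011100000. Divide by 10011 (XOR where the leading bit is 1):
  pos 0: 11001 XOR 10011 = 01010
  pos 1: 10100 XOR 10011 = 00111
  pos 3: 11111 XOR 10011 = 01100
  pos 4: 11001 XOR 10011 = 01010
  pos 5: 10100 XOR 10011 = 00111
  pos 7: 11100 XOR 10011 = 01111
  pos 8: 11110 XOR 10011 = 01101
  pos 9: 11010 XOR 10011 = 01001
Remainder (last 4 bits) = 1001. This is the CRC / FCS.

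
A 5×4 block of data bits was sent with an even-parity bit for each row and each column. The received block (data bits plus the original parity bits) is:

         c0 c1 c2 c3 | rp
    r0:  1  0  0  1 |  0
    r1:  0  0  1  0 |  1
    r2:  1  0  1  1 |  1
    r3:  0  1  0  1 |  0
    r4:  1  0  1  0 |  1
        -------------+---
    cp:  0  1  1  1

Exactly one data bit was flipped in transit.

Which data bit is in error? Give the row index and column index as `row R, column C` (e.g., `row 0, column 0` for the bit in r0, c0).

Recompute each row's even parity and compare to rp:
  r0: data parity 0, sent rp 0 → ok
  r1: data parity 1, sent rp 1 → ok
  r2: data parity 1, sent rp 1 → ok
  r3: data parity 0, sent rp 0 → ok
  r4: data parity 0, sent rp 1 → mismatch
Recompute each column's even parity and compare to cp:
  c0: data parity 1, sent cp 0 → mismatch
  c1: data parity 1, sent cp 1 → ok
  c2: data parity 1, sent cp 1 → ok
  c3: data parity 1, sent cp 1 → ok
Exactly one row (r4) and one column (c0) fail → the flipped bit is at their intersection.

row 4, column 0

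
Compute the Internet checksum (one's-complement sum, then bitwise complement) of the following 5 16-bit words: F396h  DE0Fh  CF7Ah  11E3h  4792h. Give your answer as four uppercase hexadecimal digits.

0569

One's-complement addition (fold any carry out of bit 15 back into bit 0):
  0xF396 + 0xDE0F = 0x1D1A5 → wrap carry → 0xD1A6
  0xD1A6 + 0xCF7A = 0x1A120 → wrap carry → 0xA121
  0xA121 + 0x11E3 = 0x0B304
  0xB304 + 0x4792 = 0x0FA96
One's-complement sum = 0xFA96.
Checksum = ~0xFA96 & 0xFFFF = 0x0569.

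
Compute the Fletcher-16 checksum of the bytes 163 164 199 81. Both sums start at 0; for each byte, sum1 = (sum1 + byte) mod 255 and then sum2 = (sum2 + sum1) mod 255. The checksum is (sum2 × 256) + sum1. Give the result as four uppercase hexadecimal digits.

Running sums (mod 255):
  after byte 0 (163): sum1=163, sum2=163
  after byte 1 (164): sum1=72, sum2=235
  after byte 2 (199): sum1=16, sum2=251
  after byte 3 (81): sum1=97, sum2=93
Checksum = sum2·256 + sum1 = 93·256 + 97 = 23905 = 0x5D61.

5D61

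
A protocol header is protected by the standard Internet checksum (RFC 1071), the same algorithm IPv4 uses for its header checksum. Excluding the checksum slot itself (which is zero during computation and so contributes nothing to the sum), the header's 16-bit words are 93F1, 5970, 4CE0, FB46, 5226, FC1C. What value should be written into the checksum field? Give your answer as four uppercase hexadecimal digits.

7C33

One's-complement addition (fold any carry out of bit 15 back into bit 0):
  0x93F1 + 0x5970 = 0x0ED61
  0xED61 + 0x4CE0 = 0x13A41 → wrap carry → 0x3A42
  0x3A42 + 0xFB46 = 0x13588 → wrap carry → 0x3589
  0x3589 + 0x5226 = 0x087AF
  0x87AF + 0xFC1C = 0x183CB → wrap carry → 0x83CC
One's-complement sum = 0x83CC.
Checksum = ~0x83CC & 0xFFFF = 0x7C33.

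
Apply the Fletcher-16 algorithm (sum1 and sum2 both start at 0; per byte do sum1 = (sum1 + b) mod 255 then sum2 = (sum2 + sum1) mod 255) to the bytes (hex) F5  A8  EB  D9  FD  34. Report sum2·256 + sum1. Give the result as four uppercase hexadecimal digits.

7C96

Running sums (mod 255):
  after byte 0 (F5): sum1=245, sum2=245
  after byte 1 (A8): sum1=158, sum2=148
  after byte 2 (EB): sum1=138, sum2=31
  after byte 3 (D9): sum1=100, sum2=131
  after byte 4 (FD): sum1=98, sum2=229
  after byte 5 (34): sum1=150, sum2=124
Checksum = sum2·256 + sum1 = 124·256 + 150 = 31894 = 0x7C96.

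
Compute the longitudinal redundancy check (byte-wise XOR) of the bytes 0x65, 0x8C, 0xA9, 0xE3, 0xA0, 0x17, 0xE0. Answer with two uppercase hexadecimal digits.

XOR the bytes together:
  start with 0x65
  0x65 ⊕ 0x8C = 0xE9
  0xE9 ⊕ 0xA9 = 0x40
  0x40 ⊕ 0xE3 = 0xA3
  0xA3 ⊕ 0xA0 = 0x03
  0x03 ⊕ 0x17 = 0x14
  0x14 ⊕ 0xE0 = 0xF4

F4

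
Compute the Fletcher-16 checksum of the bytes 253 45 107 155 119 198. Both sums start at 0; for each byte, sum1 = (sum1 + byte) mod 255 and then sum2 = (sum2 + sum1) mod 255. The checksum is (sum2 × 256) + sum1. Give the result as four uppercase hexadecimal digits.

Running sums (mod 255):
  after byte 0 (253): sum1=253, sum2=253
  after byte 1 (45): sum1=43, sum2=41
  after byte 2 (107): sum1=150, sum2=191
  after byte 3 (155): sum1=50, sum2=241
  after byte 4 (119): sum1=169, sum2=155
  after byte 5 (198): sum1=112, sum2=12
Checksum = sum2·256 + sum1 = 12·256 + 112 = 3184 = 0x0C70.

0C70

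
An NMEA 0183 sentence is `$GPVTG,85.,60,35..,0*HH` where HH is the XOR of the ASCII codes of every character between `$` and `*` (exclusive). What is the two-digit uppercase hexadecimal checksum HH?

41

XOR the ASCII codes of the payload characters:
  'G' = 0x47 → acc = 0x47
  'P' = 0x50 → acc = 0x17
  'V' = 0x56 → acc = 0x41
  'T' = 0x54 → acc = 0x15
  'G' = 0x47 → acc = 0x52
  ',' = 0x2C → acc = 0x7E
  '8' = 0x38 → acc = 0x46
  '5' = 0x35 → acc = 0x73
  '.' = 0x2E → acc = 0x5D
  ',' = 0x2C → acc = 0x71
  '6' = 0x36 → acc = 0x47
  '0' = 0x30 → acc = 0x77
  ',' = 0x2C → acc = 0x5B
  '3' = 0x33 → acc = 0x68
  '5' = 0x35 → acc = 0x5D
  '.' = 0x2E → acc = 0x73
  '.' = 0x2E → acc = 0x5D
  ',' = 0x2C → acc = 0x71
  '0' = 0x30 → acc = 0x41
Checksum = 0x41.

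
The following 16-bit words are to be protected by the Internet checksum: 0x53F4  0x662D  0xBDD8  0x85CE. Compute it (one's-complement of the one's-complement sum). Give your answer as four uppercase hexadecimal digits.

One's-complement addition (fold any carry out of bit 15 back into bit 0):
  0x53F4 + 0x662D = 0x0BA21
  0xBA21 + 0xBDD8 = 0x177F9 → wrap carry → 0x77FA
  0x77FA + 0x85CE = 0x0FDC8
One's-complement sum = 0xFDC8.
Checksum = ~0xFDC8 & 0xFFFF = 0x0237.

0237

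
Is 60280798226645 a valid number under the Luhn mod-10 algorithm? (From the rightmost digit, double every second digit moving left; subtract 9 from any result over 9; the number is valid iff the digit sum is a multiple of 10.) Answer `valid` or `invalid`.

invalid

From the right, keep odd positions and double even positions (subtract 9 from any doubled value over 9):
  doubled (positions 2,4,...): 8 3 4 9 0 4 3 → sum 31
  kept (positions 1,3,...): 5 6 2 8 7 8 0 → sum 36
Total = 67.
67 mod 10 = 7, so the number is invalid.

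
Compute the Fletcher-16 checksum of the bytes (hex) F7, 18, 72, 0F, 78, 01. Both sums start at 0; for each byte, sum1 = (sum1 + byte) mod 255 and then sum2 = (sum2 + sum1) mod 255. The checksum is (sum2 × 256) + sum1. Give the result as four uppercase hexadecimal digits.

Running sums (mod 255):
  after byte 0 (F7): sum1=247, sum2=247
  after byte 1 (18): sum1=16, sum2=8
  after byte 2 (72): sum1=130, sum2=138
  after byte 3 (0F): sum1=145, sum2=28
  after byte 4 (78): sum1=10, sum2=38
  after byte 5 (01): sum1=11, sum2=49
Checksum = sum2·256 + sum1 = 49·256 + 11 = 12555 = 0x310B.

310B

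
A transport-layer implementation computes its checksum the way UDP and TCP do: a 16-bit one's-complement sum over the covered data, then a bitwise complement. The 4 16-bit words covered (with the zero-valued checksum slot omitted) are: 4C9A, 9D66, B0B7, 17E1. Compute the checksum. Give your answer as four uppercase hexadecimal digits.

One's-complement addition (fold any carry out of bit 15 back into bit 0):
  0x4C9A + 0x9D66 = 0x0EA00
  0xEA00 + 0xB0B7 = 0x19AB7 → wrap carry → 0x9AB8
  0x9AB8 + 0x17E1 = 0x0B299
One's-complement sum = 0xB299.
Checksum = ~0xB299 & 0xFFFF = 0x4D66.

4D66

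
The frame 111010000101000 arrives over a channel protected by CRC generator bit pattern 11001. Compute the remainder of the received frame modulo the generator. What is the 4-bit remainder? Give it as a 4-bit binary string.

0000

Modulo-2 division of 111010000101000 by 11001:
  pos 0: 11101 XOR 11001 = 00100
  pos 2: 10000 XOR 11001 = 01001
  pos 3: 10010 XOR 11001 = 01011
  pos 4: 10110 XOR 11001 = 01111
  pos 5: 11111 XOR 11001 = 00110
  pos 7: 11001 XOR 11001 = 00000
Remainder = 0000 (zero — the frame passes the CRC check).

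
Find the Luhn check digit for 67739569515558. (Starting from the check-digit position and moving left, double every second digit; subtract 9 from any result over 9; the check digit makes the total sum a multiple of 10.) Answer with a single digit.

6

Partial digits right→left: 8 5 5 5 1 5 9 6 5 9 3 7 7 6
Double every second digit counting from the check-digit position (so the 1st, 3rd, 5th, ... of the partial from the right).
  doubled (with −9 where >9): 7 1 2 9 1 6 5 → sum 31
  kept as-is: 5 5 5 6 9 7 6 → sum 43
Total = 31 + 43 = 74.
Check digit = (10 − (74 mod 10)) mod 10 = 6.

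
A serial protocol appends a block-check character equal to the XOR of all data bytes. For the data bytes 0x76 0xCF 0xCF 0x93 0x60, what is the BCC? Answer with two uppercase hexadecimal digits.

85

XOR the bytes together:
  start with 0x76
  0x76 ⊕ 0xCF = 0xB9
  0xB9 ⊕ 0xCF = 0x76
  0x76 ⊕ 0x93 = 0xE5
  0xE5 ⊕ 0x60 = 0x85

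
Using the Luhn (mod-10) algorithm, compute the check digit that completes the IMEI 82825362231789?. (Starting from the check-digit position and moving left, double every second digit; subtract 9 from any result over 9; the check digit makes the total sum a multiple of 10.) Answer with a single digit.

4

Partial digits right→left: 9 8 7 1 3 2 2 6 3 5 2 8 2 8
Double every second digit counting from the check-digit position (so the 1st, 3rd, 5th, ... of the partial from the right).
  doubled (with −9 where >9): 9 5 6 4 6 4 4 → sum 38
  kept as-is: 8 1 2 6 5 8 8 → sum 38
Total = 38 + 38 = 76.
Check digit = (10 − (76 mod 10)) mod 10 = 4.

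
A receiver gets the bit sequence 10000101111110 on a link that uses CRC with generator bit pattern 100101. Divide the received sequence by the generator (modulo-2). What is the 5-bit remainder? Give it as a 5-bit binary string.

00000

Modulo-2 division of 10000101111110 by 100101:
  pos 0: 100001 XOR 100101 = 000100
  pos 3: 100011 XOR 100101 = 000110
  pos 6: 110111 XOR 100101 = 010010
  pos 7: 100101 XOR 100101 = 000000
Remainder = 00000 (zero — the frame passes the CRC check).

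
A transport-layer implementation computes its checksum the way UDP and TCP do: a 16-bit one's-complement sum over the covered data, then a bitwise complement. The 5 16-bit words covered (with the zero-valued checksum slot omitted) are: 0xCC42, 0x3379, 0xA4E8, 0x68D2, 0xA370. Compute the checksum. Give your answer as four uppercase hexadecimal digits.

One's-complement addition (fold any carry out of bit 15 back into bit 0):
  0xCC42 + 0x3379 = 0x0FFBB
  0xFFBB + 0xA4E8 = 0x1A4A3 → wrap carry → 0xA4A4
  0xA4A4 + 0x68D2 = 0x10D76 → wrap carry → 0x0D77
  0x0D77 + 0xA370 = 0x0B0E7
One's-complement sum = 0xB0E7.
Checksum = ~0xB0E7 & 0xFFFF = 0x4F18.

4F18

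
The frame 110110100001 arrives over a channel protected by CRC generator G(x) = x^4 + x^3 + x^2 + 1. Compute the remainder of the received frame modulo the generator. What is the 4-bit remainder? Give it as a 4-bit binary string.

0000

Modulo-2 division of 110110100001 by 11101:
  pos 0: 11011 XOR 11101 = 00110
  pos 2: 11001 XOR 11101 = 00100
  pos 4: 10000 XOR 11101 = 01101
  pos 5: 11010 XOR 11101 = 00111
  pos 7: 11101 XOR 11101 = 00000
Remainder = 0000 (zero — the frame passes the CRC check).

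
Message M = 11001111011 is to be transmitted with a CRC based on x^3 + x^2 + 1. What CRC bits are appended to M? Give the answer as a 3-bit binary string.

Append 3 zeros: 11001111011000. Divide by 1101 (XOR where the leading bit is 1):
  pos 0: 1100 XOR 1101 = 0001
  pos 3: 1111 XOR 1101 = 0010
  pos 5: 1010 XOR 1101 = 0111
  pos 6: 1111 XOR 1101 = 0010
  pos 8: 1010 XOR 1101 = 0111
  pos 9: 1110 XOR 1101 = 0011
Remainder (last 3 bits) = 110. This is the CRC / FCS.

110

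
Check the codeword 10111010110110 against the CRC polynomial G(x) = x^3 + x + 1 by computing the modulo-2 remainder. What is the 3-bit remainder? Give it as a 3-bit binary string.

010

Modulo-2 division of 10111010110110 by 1011:
  pos 0: 1011 XOR 1011 = 0000
  pos 4: 1010 XOR 1011 = 0001
  pos 7: 1110 XOR 1011 = 0101
  pos 8: 1011 XOR 1011 = 0000
Remainder = 010 (nonzero — an error is detected).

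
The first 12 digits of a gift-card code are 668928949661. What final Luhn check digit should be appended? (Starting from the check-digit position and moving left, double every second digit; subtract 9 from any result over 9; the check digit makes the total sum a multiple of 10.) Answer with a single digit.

8

Partial digits right→left: 1 6 6 9 4 9 8 2 9 8 6 6
Double every second digit counting from the check-digit position (so the 1st, 3rd, 5th, ... of the partial from the right).
  doubled (with −9 where >9): 2 3 8 7 9 3 → sum 32
  kept as-is: 6 9 9 2 8 6 → sum 40
Total = 32 + 40 = 72.
Check digit = (10 − (72 mod 10)) mod 10 = 8.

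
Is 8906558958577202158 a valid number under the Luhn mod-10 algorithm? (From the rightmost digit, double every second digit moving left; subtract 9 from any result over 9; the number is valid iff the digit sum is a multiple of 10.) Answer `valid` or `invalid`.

valid

From the right, keep odd positions and double even positions (subtract 9 from any doubled value over 9):
  doubled (positions 2,4,...): 1 4 4 5 7 9 1 3 9 → sum 43
  kept (positions 1,3,...): 8 1 0 7 5 5 8 5 0 8 → sum 47
Total = 90.
90 mod 10 = 0, so the number is valid.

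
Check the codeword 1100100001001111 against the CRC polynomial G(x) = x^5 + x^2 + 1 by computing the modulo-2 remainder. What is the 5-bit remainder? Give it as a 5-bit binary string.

00000

Modulo-2 division of 1100100001001111 by 100101:
  pos 0: 110010 XOR 100101 = 010111
  pos 1: 101110 XOR 100101 = 001011
  pos 3: 101100 XOR 100101 = 001001
  pos 5: 100110 XOR 100101 = 000011
  pos 9: 110111 XOR 100101 = 010010
  pos 10: 100101 XOR 100101 = 000000
Remainder = 00000 (zero — the frame passes the CRC check).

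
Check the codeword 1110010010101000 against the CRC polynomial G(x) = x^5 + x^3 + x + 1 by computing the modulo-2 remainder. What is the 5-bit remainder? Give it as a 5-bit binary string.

11100

Modulo-2 division of 1110010010101000 by 101011:
  pos 0: 111001 XOR 101011 = 010010
  pos 1: 100100 XOR 101011 = 001111
  pos 3: 111101 XOR 101011 = 010110
  pos 4: 101100 XOR 101011 = 000111
  pos 7: 111101 XOR 101011 = 010110
  pos 8: 101100 XOR 101011 = 000111
Remainder = 11100 (nonzero — an error is detected).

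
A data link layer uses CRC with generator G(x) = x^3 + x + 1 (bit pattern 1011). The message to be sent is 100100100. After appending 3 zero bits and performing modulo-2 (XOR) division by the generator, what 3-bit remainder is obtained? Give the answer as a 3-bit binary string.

Append 3 zeros: 100100100000. Divide by 1011 (XOR where the leading bit is 1):
  pos 0: 1001 XOR 1011 = 0010
  pos 2: 1000 XOR 1011 = 0011
  pos 4: 1110 XOR 1011 = 0101
  pos 5: 1010 XOR 1011 = 0001
  pos 8: 1000 XOR 1011 = 0011
Remainder (last 3 bits) = 011. This is the CRC / FCS.

011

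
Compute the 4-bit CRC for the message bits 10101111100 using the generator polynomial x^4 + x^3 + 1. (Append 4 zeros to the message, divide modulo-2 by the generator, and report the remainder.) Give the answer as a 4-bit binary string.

0110

Append 4 zeros: 101011111000000. Divide by 11001 (XOR where the leading bit is 1):
  pos 0: 10101 XOR 11001 = 01100
  pos 1: 11001 XOR 11001 = 00000
  pos 6: 11100 XOR 11001 = 00101
  pos 8: 10100 XOR 11001 = 01101
  pos 9: 11010 XOR 11001 = 00011
Remainder (last 4 bits) = 0110. This is the CRC / FCS.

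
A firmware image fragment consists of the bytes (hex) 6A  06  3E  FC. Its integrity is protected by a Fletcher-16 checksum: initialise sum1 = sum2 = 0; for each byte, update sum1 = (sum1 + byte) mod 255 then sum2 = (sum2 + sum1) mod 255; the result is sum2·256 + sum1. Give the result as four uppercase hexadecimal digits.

35AB

Running sums (mod 255):
  after byte 0 (6A): sum1=106, sum2=106
  after byte 1 (06): sum1=112, sum2=218
  after byte 2 (3E): sum1=174, sum2=137
  after byte 3 (FC): sum1=171, sum2=53
Checksum = sum2·256 + sum1 = 53·256 + 171 = 13739 = 0x35AB.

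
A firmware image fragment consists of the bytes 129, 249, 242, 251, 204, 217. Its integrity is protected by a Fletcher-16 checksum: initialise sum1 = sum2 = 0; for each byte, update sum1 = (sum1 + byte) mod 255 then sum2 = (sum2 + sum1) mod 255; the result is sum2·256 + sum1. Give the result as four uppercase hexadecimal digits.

1E11

Running sums (mod 255):
  after byte 0 (129): sum1=129, sum2=129
  after byte 1 (249): sum1=123, sum2=252
  after byte 2 (242): sum1=110, sum2=107
  after byte 3 (251): sum1=106, sum2=213
  after byte 4 (204): sum1=55, sum2=13
  after byte 5 (217): sum1=17, sum2=30
Checksum = sum2·256 + sum1 = 30·256 + 17 = 7697 = 0x1E11.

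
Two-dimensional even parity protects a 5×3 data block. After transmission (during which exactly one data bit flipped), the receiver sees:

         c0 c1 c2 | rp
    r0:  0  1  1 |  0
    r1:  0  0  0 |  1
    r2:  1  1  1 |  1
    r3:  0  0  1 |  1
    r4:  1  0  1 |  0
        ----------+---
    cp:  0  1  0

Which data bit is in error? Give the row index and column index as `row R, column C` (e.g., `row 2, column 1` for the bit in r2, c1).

row 1, column 1

Recompute each row's even parity and compare to rp:
  r0: data parity 0, sent rp 0 → ok
  r1: data parity 0, sent rp 1 → mismatch
  r2: data parity 1, sent rp 1 → ok
  r3: data parity 1, sent rp 1 → ok
  r4: data parity 0, sent rp 0 → ok
Recompute each column's even parity and compare to cp:
  c0: data parity 0, sent cp 0 → ok
  c1: data parity 0, sent cp 1 → mismatch
  c2: data parity 0, sent cp 0 → ok
Exactly one row (r1) and one column (c1) fail → the flipped bit is at their intersection.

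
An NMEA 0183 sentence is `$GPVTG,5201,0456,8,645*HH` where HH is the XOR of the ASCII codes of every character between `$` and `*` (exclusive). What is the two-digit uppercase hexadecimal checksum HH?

XOR the ASCII codes of the payload characters:
  'G' = 0x47 → acc = 0x47
  'P' = 0x50 → acc = 0x17
  'V' = 0x56 → acc = 0x41
  'T' = 0x54 → acc = 0x15
  'G' = 0x47 → acc = 0x52
  ',' = 0x2C → acc = 0x7E
  '5' = 0x35 → acc = 0x4B
  '2' = 0x32 → acc = 0x79
  '0' = 0x30 → acc = 0x49
  '1' = 0x31 → acc = 0x78
  ',' = 0x2C → acc = 0x54
  '0' = 0x30 → acc = 0x64
  '4' = 0x34 → acc = 0x50
  '5' = 0x35 → acc = 0x65
  '6' = 0x36 → acc = 0x53
  ',' = 0x2C → acc = 0x7F
  '8' = 0x38 → acc = 0x47
  ',' = 0x2C → acc = 0x6B
  '6' = 0x36 → acc = 0x5D
  '4' = 0x34 → acc = 0x69
  '5' = 0x35 → acc = 0x5C
Checksum = 0x5C.

5C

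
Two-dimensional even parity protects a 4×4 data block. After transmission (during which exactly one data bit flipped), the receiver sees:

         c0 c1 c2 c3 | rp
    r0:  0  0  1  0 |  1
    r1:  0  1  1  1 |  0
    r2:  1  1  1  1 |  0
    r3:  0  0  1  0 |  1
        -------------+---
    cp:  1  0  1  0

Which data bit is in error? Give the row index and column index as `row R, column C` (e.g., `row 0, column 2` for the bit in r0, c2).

Recompute each row's even parity and compare to rp:
  r0: data parity 1, sent rp 1 → ok
  r1: data parity 1, sent rp 0 → mismatch
  r2: data parity 0, sent rp 0 → ok
  r3: data parity 1, sent rp 1 → ok
Recompute each column's even parity and compare to cp:
  c0: data parity 1, sent cp 1 → ok
  c1: data parity 0, sent cp 0 → ok
  c2: data parity 0, sent cp 1 → mismatch
  c3: data parity 0, sent cp 0 → ok
Exactly one row (r1) and one column (c2) fail → the flipped bit is at their intersection.

row 1, column 2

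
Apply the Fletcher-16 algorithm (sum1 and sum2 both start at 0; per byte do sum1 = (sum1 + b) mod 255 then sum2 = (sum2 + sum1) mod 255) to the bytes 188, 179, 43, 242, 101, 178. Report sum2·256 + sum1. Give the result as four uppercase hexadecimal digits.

F1A6

Running sums (mod 255):
  after byte 0 (188): sum1=188, sum2=188
  after byte 1 (179): sum1=112, sum2=45
  after byte 2 (43): sum1=155, sum2=200
  after byte 3 (242): sum1=142, sum2=87
  after byte 4 (101): sum1=243, sum2=75
  after byte 5 (178): sum1=166, sum2=241
Checksum = sum2·256 + sum1 = 241·256 + 166 = 61862 = 0xF1A6.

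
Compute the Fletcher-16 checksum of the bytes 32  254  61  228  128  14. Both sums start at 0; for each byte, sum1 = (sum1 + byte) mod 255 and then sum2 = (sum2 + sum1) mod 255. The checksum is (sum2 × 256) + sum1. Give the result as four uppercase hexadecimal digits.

Running sums (mod 255):
  after byte 0 (32): sum1=32, sum2=32
  after byte 1 (254): sum1=31, sum2=63
  after byte 2 (61): sum1=92, sum2=155
  after byte 3 (228): sum1=65, sum2=220
  after byte 4 (128): sum1=193, sum2=158
  after byte 5 (14): sum1=207, sum2=110
Checksum = sum2·256 + sum1 = 110·256 + 207 = 28367 = 0x6ECF.

6ECF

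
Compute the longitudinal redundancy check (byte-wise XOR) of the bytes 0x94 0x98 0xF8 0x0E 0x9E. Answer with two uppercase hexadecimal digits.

XOR the bytes together:
  start with 0x94
  0x94 ⊕ 0x98 = 0x0C
  0x0C ⊕ 0xF8 = 0xF4
  0xF4 ⊕ 0x0E = 0xFA
  0xFA ⊕ 0x9E = 0x64

64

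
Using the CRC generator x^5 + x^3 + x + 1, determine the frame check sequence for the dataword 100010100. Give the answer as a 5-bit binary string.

Append 5 zeros: 10001010000000. Divide by 101011 (XOR where the leading bit is 1):
  pos 0: 100010 XOR 101011 = 001001
  pos 2: 100110 XOR 101011 = 001101
  pos 4: 110100 XOR 101011 = 011111
  pos 5: 111110 XOR 101011 = 010101
  pos 6: 101010 XOR 101011 = 000001
Remainder (last 5 bits) = 00100. This is the CRC / FCS.

00100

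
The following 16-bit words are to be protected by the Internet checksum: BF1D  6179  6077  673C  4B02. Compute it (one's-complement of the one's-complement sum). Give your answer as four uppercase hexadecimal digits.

One's-complement addition (fold any carry out of bit 15 back into bit 0):
  0xBF1D + 0x6179 = 0x12096 → wrap carry → 0x2097
  0x2097 + 0x6077 = 0x0810E
  0x810E + 0x673C = 0x0E84A
  0xE84A + 0x4B02 = 0x1334C → wrap carry → 0x334D
One's-complement sum = 0x334D.
Checksum = ~0x334D & 0xFFFF = 0xCCB2.

CCB2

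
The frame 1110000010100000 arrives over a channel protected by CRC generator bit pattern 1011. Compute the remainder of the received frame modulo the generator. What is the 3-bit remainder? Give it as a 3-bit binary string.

Modulo-2 division of 1110000010100000 by 1011:
  pos 0: 1110 XOR 1011 = 0101
  pos 1: 1010 XOR 1011 = 0001
  pos 4: 1000 XOR 1011 = 0011
  pos 6: 1110 XOR 1011 = 0101
  pos 7: 1011 XOR 1011 = 0000
Remainder = 000 (zero — the frame passes the CRC check).

000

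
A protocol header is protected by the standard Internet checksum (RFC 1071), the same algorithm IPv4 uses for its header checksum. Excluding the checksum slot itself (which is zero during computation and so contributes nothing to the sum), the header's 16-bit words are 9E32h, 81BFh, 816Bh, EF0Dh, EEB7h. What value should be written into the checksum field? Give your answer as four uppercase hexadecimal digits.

80DC

One's-complement addition (fold any carry out of bit 15 back into bit 0):
  0x9E32 + 0x81BF = 0x11FF1 → wrap carry → 0x1FF2
  0x1FF2 + 0x816B = 0x0A15D
  0xA15D + 0xEF0D = 0x1906A → wrap carry → 0x906B
  0x906B + 0xEEB7 = 0x17F22 → wrap carry → 0x7F23
One's-complement sum = 0x7F23.
Checksum = ~0x7F23 & 0xFFFF = 0x80DC.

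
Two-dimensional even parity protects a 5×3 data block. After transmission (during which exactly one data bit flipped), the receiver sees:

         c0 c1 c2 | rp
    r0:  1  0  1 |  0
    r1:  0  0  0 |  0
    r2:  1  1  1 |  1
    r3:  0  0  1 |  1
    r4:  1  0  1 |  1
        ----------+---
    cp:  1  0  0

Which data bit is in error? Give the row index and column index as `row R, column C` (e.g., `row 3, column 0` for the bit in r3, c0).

row 4, column 1

Recompute each row's even parity and compare to rp:
  r0: data parity 0, sent rp 0 → ok
  r1: data parity 0, sent rp 0 → ok
  r2: data parity 1, sent rp 1 → ok
  r3: data parity 1, sent rp 1 → ok
  r4: data parity 0, sent rp 1 → mismatch
Recompute each column's even parity and compare to cp:
  c0: data parity 1, sent cp 1 → ok
  c1: data parity 1, sent cp 0 → mismatch
  c2: data parity 0, sent cp 0 → ok
Exactly one row (r4) and one column (c1) fail → the flipped bit is at their intersection.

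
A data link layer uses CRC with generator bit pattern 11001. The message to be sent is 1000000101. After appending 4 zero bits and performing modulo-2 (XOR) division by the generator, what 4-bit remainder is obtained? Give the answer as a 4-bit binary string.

0000

Append 4 zeros: 10000001010000. Divide by 11001 (XOR where the leading bit is 1):
  pos 0: 10000 XOR 11001 = 01001
  pos 1: 10010 XOR 11001 = 01011
  pos 2: 10110 XOR 11001 = 01111
  pos 3: 11111 XOR 11001 = 00110
  pos 5: 11001 XOR 11001 = 00000
Remainder (last 4 bits) = 0000. This is the CRC / FCS.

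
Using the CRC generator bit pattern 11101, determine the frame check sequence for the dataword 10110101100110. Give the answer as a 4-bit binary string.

Append 4 zeros: 101101011001100000. Divide by 11101 (XOR where the leading bit is 1):
  pos 0: 10110 XOR 11101 = 01011
  pos 1: 10111 XOR 11101 = 01010
  pos 2: 10100 XOR 11101 = 01001
  pos 3: 10011 XOR 11101 = 01110
  pos 4: 11101 XOR 11101 = 00000
  pos 11: 11000 XOR 11101 = 00101
  pos 13: 10100 XOR 11101 = 01001
Remainder (last 4 bits) = 1001. This is the CRC / FCS.

1001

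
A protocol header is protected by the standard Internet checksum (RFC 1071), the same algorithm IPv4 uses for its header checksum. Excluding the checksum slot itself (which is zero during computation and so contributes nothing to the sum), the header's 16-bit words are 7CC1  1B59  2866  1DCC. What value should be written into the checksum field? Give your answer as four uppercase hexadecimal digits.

21B3

One's-complement addition (fold any carry out of bit 15 back into bit 0):
  0x7CC1 + 0x1B59 = 0x0981A
  0x981A + 0x2866 = 0x0C080
  0xC080 + 0x1DCC = 0x0DE4C
One's-complement sum = 0xDE4C.
Checksum = ~0xDE4C & 0xFFFF = 0x21B3.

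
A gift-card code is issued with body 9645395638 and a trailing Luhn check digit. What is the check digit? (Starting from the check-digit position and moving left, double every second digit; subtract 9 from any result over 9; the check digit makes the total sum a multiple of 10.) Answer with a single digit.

Partial digits right→left: 8 3 6 5 9 3 5 4 6 9
Double every second digit counting from the check-digit position (so the 1st, 3rd, 5th, ... of the partial from the right).
  doubled (with −9 where >9): 7 3 9 1 3 → sum 23
  kept as-is: 3 5 3 4 9 → sum 24
Total = 23 + 24 = 47.
Check digit = (10 − (47 mod 10)) mod 10 = 3.

3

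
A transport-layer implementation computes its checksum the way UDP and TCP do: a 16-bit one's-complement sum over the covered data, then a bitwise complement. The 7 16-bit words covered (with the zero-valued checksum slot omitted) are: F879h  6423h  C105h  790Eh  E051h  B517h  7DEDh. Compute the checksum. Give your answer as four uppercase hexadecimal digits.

55F7

One's-complement addition (fold any carry out of bit 15 back into bit 0):
  0xF879 + 0x6423 = 0x15C9C → wrap carry → 0x5C9D
  0x5C9D + 0xC105 = 0x11DA2 → wrap carry → 0x1DA3
  0x1DA3 + 0x790E = 0x096B1
  0x96B1 + 0xE051 = 0x17702 → wrap carry → 0x7703
  0x7703 + 0xB517 = 0x12C1A → wrap carry → 0x2C1B
  0x2C1B + 0x7DED = 0x0AA08
One's-complement sum = 0xAA08.
Checksum = ~0xAA08 & 0xFFFF = 0x55F7.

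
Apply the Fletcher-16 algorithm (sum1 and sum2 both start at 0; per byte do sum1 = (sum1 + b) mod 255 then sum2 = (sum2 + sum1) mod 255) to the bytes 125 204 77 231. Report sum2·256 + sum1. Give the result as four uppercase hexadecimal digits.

DE7F

Running sums (mod 255):
  after byte 0 (125): sum1=125, sum2=125
  after byte 1 (204): sum1=74, sum2=199
  after byte 2 (77): sum1=151, sum2=95
  after byte 3 (231): sum1=127, sum2=222
Checksum = sum2·256 + sum1 = 222·256 + 127 = 56959 = 0xDE7F.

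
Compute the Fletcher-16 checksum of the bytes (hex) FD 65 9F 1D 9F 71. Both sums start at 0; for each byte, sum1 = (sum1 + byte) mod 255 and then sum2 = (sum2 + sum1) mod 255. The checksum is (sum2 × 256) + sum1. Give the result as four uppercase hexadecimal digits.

Running sums (mod 255):
  after byte 0 (FD): sum1=253, sum2=253
  after byte 1 (65): sum1=99, sum2=97
  after byte 2 (9F): sum1=3, sum2=100
  after byte 3 (1D): sum1=32, sum2=132
  after byte 4 (9F): sum1=191, sum2=68
  after byte 5 (71): sum1=49, sum2=117
Checksum = sum2·256 + sum1 = 117·256 + 49 = 30001 = 0x7531.

7531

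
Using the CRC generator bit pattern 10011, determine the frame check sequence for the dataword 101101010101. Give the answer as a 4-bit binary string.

Append 4 zeros: 1011010101010000. Divide by 10011 (XOR where the leading bit is 1):
  pos 0: 10110 XOR 10011 = 00101
  pos 2: 10110 XOR 10011 = 00101
  pos 4: 10110 XOR 10011 = 00101
  pos 6: 10110 XOR 10011 = 00101
  pos 8: 10110 XOR 10011 = 00101
  pos 10: 10100 XOR 10011 = 00111
Remainder (last 4 bits) = 1110. This is the CRC / FCS.

1110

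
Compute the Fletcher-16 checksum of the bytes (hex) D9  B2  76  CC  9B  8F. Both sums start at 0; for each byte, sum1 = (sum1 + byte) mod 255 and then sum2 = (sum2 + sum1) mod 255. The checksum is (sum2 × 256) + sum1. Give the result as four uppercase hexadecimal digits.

9FFA

Running sums (mod 255):
  after byte 0 (D9): sum1=217, sum2=217
  after byte 1 (B2): sum1=140, sum2=102
  after byte 2 (76): sum1=3, sum2=105
  after byte 3 (CC): sum1=207, sum2=57
  after byte 4 (9B): sum1=107, sum2=164
  after byte 5 (8F): sum1=250, sum2=159
Checksum = sum2·256 + sum1 = 159·256 + 250 = 40954 = 0x9FFA.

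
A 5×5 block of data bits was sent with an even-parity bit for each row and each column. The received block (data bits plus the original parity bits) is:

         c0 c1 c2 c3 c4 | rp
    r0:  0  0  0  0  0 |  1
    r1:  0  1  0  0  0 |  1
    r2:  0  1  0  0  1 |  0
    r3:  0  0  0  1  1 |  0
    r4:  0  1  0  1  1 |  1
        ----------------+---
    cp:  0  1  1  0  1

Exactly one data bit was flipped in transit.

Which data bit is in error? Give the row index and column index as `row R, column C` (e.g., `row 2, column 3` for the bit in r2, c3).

row 0, column 2

Recompute each row's even parity and compare to rp:
  r0: data parity 0, sent rp 1 → mismatch
  r1: data parity 1, sent rp 1 → ok
  r2: data parity 0, sent rp 0 → ok
  r3: data parity 0, sent rp 0 → ok
  r4: data parity 1, sent rp 1 → ok
Recompute each column's even parity and compare to cp:
  c0: data parity 0, sent cp 0 → ok
  c1: data parity 1, sent cp 1 → ok
  c2: data parity 0, sent cp 1 → mismatch
  c3: data parity 0, sent cp 0 → ok
  c4: data parity 1, sent cp 1 → ok
Exactly one row (r0) and one column (c2) fail → the flipped bit is at their intersection.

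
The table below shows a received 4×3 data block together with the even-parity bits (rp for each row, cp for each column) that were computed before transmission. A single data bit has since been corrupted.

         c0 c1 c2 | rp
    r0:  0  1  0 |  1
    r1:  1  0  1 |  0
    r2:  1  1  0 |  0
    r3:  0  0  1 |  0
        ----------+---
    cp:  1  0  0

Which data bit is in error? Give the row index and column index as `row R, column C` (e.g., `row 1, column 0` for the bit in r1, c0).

row 3, column 0

Recompute each row's even parity and compare to rp:
  r0: data parity 1, sent rp 1 → ok
  r1: data parity 0, sent rp 0 → ok
  r2: data parity 0, sent rp 0 → ok
  r3: data parity 1, sent rp 0 → mismatch
Recompute each column's even parity and compare to cp:
  c0: data parity 0, sent cp 1 → mismatch
  c1: data parity 0, sent cp 0 → ok
  c2: data parity 0, sent cp 0 → ok
Exactly one row (r3) and one column (c0) fail → the flipped bit is at their intersection.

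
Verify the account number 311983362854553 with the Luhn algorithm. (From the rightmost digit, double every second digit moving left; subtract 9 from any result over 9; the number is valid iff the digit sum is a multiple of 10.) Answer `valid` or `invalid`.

invalid

From the right, keep odd positions and double even positions (subtract 9 from any doubled value over 9):
  doubled (positions 2,4,...): 1 8 7 3 6 9 2 → sum 36
  kept (positions 1,3,...): 3 5 5 2 3 8 1 3 → sum 30
Total = 66.
66 mod 10 = 6, so the number is invalid.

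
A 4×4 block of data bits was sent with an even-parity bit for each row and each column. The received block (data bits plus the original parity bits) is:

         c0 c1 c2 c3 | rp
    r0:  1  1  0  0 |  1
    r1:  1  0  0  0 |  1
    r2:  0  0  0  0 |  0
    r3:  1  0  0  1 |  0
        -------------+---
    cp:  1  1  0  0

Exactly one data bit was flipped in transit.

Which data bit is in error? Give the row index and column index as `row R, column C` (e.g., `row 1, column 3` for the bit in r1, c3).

Recompute each row's even parity and compare to rp:
  r0: data parity 0, sent rp 1 → mismatch
  r1: data parity 1, sent rp 1 → ok
  r2: data parity 0, sent rp 0 → ok
  r3: data parity 0, sent rp 0 → ok
Recompute each column's even parity and compare to cp:
  c0: data parity 1, sent cp 1 → ok
  c1: data parity 1, sent cp 1 → ok
  c2: data parity 0, sent cp 0 → ok
  c3: data parity 1, sent cp 0 → mismatch
Exactly one row (r0) and one column (c3) fail → the flipped bit is at their intersection.

row 0, column 3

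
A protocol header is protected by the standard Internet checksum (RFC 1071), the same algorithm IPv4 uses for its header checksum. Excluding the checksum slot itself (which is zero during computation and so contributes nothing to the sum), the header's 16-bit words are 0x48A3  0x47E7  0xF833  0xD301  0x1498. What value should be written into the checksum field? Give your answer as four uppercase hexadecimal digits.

8FA7

One's-complement addition (fold any carry out of bit 15 back into bit 0):
  0x48A3 + 0x47E7 = 0x0908A
  0x908A + 0xF833 = 0x188BD → wrap carry → 0x88BE
  0x88BE + 0xD301 = 0x15BBF → wrap carry → 0x5BC0
  0x5BC0 + 0x1498 = 0x07058
One's-complement sum = 0x7058.
Checksum = ~0x7058 & 0xFFFF = 0x8FA7.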